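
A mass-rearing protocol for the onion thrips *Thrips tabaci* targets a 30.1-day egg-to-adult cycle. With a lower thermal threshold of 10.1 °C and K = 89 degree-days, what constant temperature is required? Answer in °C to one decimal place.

13.1 °C

Required daily accumulation = 89 / 30.1 = 2.957 DD/day.
T = T_base + 2.957 = 10.1 + 2.957 = 13.057 ≈ 13.1 °C.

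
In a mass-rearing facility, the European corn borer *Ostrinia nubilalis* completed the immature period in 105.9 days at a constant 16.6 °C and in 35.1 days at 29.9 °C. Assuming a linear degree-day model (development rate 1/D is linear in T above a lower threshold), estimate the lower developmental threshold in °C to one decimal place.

Equal thermal constants: D₁(T₁ − T_b) = D₂(T₂ − T_b).
105.9·(16.6 − T_b) = 35.1·(29.9 − T_b)
T_b = (105.9·16.6 − 35.1·29.9) / (105.9 − 35.1) = 708.45 / 70.8 = 10.006 °C ≈ 10.0 °C.

10.0 °C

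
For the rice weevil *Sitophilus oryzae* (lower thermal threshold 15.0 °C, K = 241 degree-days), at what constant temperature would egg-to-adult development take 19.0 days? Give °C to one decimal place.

27.7 °C

Required daily accumulation = 241 / 19.0 = 12.684 DD/day.
T = T_base + 12.684 = 15.0 + 12.684 = 27.684 ≈ 27.7 °C.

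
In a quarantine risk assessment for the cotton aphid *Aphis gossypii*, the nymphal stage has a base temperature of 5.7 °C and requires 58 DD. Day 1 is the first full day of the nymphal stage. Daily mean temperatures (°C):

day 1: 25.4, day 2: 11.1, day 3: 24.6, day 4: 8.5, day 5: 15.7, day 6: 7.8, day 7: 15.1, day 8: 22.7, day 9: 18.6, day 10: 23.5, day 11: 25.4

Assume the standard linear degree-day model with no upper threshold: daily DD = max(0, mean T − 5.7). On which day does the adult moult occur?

day 6

Daily DD above 5.7 °C: 19.7, 5.4, 18.9, 2.8, 10.0, 2.1, 9.4, 17.0, 12.9, 17.8, 19.7.
Cumulative: 19.7, 25.1, 44.0, 46.8, 56.8, 58.9, 68.3, 85.3, 98.2, 116.0, 135.7.
The total first reaches 58 DD on day 6.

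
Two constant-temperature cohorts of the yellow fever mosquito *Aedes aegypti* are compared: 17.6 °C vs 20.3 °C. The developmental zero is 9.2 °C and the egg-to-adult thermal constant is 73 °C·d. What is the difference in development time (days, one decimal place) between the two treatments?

At 17.6 °C: 73 / (17.6 − 9.2) = 73 / 8.4 = 8.690 d.
At 20.3 °C: 73 / (20.3 − 9.2) = 73 / 11.1 = 6.577 d.
Difference = |8.690 − 6.577| = 2.114 ≈ 2.1 days.

2.1 days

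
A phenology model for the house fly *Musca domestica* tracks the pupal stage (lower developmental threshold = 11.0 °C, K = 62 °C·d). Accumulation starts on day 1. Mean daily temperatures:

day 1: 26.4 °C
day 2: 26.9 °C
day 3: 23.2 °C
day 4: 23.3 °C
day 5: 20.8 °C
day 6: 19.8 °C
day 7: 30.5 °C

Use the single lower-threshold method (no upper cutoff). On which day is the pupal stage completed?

day 5

Daily DD above 11.0 °C: 15.4, 15.9, 12.2, 12.3, 9.8, 8.8, 19.5.
Cumulative: 15.4, 31.3, 43.5, 55.8, 65.6, 74.4, 93.9.
The total first reaches 62 DD on day 5.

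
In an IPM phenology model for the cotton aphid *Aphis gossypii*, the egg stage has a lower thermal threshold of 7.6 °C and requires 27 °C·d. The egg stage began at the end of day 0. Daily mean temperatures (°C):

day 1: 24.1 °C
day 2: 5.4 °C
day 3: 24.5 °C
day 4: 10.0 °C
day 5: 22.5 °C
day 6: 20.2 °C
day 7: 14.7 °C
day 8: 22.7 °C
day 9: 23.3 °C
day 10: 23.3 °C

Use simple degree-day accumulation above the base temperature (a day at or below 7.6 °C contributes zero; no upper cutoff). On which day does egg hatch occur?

Daily DD above 7.6 °C: 16.5, 0.0, 16.9, 2.4, 14.9, 12.6, 7.1, 15.1, 15.7, 15.7.
Cumulative: 16.5, 16.5, 33.4, 35.8, 50.7, 63.3, 70.4, 85.5, 101.2, 116.9.
The total first reaches 27 DD on day 3.

day 3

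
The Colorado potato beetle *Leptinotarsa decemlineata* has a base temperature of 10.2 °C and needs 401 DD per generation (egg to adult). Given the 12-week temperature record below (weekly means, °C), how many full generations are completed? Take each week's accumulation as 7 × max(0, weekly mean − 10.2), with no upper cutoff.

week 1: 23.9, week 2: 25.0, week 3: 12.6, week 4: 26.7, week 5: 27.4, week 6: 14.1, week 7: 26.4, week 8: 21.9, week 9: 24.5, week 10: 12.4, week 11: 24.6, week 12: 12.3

2 generations

Weekly DD (7 × max(0, T̄ − 10.2)): 95.9, 103.6, 16.8, 115.5, 120.4, 27.3, 113.4, 81.9, 100.1, 15.4, 100.8, 14.7.
Season total = 905.8 DD.
Complete generations = ⌊905.8 / 401⌋ = 2.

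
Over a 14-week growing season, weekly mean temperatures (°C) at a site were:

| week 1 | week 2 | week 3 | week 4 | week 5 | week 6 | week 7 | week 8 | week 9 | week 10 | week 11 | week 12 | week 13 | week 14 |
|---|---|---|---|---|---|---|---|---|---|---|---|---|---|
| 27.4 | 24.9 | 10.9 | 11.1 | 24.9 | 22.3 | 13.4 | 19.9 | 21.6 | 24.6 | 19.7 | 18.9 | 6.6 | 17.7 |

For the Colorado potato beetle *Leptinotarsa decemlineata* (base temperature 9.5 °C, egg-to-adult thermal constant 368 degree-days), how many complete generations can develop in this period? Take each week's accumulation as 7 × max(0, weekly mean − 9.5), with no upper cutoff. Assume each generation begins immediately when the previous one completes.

Weekly DD (7 × max(0, T̄ − 9.5)): 125.3, 107.8, 9.8, 11.2, 107.8, 89.6, 27.3, 72.8, 84.7, 105.7, 71.4, 65.8, 0.0, 57.4.
Season total = 936.6 DD.
Complete generations = ⌊936.6 / 368⌋ = 2.

2 generations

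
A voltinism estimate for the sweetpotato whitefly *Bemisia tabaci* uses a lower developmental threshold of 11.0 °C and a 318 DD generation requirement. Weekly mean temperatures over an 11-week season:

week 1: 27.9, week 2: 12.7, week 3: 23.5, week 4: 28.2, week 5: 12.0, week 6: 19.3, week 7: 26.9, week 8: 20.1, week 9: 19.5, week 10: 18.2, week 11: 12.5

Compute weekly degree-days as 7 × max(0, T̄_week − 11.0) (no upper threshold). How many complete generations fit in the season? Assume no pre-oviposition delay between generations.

2 generations

Weekly DD (7 × max(0, T̄ − 11.0)): 118.3, 11.9, 87.5, 120.4, 7.0, 58.1, 111.3, 63.7, 59.5, 50.4, 10.5.
Season total = 698.6 DD.
Complete generations = ⌊698.6 / 318⌋ = 2.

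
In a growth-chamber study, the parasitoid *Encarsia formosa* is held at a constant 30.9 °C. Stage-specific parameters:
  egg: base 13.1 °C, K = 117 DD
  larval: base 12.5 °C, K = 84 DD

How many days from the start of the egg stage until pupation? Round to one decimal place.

egg: 117 / (30.9 − 13.1) = 117 / 17.8 = 6.573 d.
larval: 84 / (30.9 − 12.5) = 84 / 18.4 = 4.565 d.
Sum = 11.138 ≈ 11.1 days.

11.1 days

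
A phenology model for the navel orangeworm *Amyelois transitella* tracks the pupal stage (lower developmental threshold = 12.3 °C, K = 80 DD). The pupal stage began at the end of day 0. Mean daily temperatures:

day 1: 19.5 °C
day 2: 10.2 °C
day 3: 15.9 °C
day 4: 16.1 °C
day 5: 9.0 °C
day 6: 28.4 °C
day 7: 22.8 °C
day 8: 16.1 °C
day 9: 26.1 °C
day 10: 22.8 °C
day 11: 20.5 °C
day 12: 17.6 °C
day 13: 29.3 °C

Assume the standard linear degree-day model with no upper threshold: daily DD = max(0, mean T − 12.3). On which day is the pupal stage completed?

Daily DD above 12.3 °C: 7.2, 0.0, 3.6, 3.8, 0.0, 16.1, 10.5, 3.8, 13.8, 10.5, 8.2, 5.3, 17.0.
Cumulative: 7.2, 7.2, 10.8, 14.6, 14.6, 30.7, 41.2, 45.0, 58.8, 69.3, 77.5, 82.8, 99.8.
The total first reaches 80 DD on day 12.

day 12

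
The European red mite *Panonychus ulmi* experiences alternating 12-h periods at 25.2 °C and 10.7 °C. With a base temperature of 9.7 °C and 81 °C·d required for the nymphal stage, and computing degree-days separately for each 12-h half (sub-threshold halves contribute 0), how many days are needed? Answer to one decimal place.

9.8 days

Day half: max(0, 25.2 − 9.7) × 0.5 = 15.5 × 0.5 = 7.75 DD.
Night half: max(0, 10.7 − 9.7) × 0.5 = 1.0 × 0.5 = 0.50 DD.
Per 24 h: 8.25 DD/day.
Duration = 81 / 8.25 = 9.818 ≈ 9.8 days.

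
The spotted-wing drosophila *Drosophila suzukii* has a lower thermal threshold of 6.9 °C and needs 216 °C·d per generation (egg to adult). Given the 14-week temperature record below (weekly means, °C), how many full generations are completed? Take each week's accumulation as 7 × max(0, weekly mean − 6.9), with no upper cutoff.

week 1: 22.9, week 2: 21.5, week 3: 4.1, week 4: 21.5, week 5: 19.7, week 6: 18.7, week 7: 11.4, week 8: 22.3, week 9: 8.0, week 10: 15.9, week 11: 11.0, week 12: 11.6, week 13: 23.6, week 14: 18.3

Weekly DD (7 × max(0, T̄ − 6.9)): 112.0, 102.2, 0.0, 102.2, 89.6, 82.6, 31.5, 107.8, 7.7, 63.0, 28.7, 32.9, 116.9, 79.8.
Season total = 956.9 DD.
Complete generations = ⌊956.9 / 216⌋ = 4.

4 generations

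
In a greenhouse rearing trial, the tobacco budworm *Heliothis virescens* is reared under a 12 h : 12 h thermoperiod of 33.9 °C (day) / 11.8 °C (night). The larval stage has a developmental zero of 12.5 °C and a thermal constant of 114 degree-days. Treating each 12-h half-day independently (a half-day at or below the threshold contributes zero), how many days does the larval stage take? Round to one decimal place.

Day half: max(0, 33.9 − 12.5) × 0.5 = 21.4 × 0.5 = 10.70 DD.
Night half: max(0, 11.8 − 12.5) × 0.5 = 0.0 × 0.5 = 0.00 DD.
Per 24 h: 10.70 DD/day.
Duration = 114 / 10.70 = 10.654 ≈ 10.7 days.

10.7 days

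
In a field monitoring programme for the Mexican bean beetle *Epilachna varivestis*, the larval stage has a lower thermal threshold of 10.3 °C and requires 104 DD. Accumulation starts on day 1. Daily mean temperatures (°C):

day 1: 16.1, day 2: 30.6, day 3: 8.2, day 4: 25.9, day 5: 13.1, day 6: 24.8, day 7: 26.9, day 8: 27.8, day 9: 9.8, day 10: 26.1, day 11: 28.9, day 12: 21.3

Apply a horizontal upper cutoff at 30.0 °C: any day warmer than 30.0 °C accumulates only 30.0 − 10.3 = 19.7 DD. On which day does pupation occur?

Daily DD above 10.3 °C (capped at 19.7): 5.8, 19.7, 0.0, 15.6, 2.8, 14.5, 16.6, 17.5, 0.0, 15.8, 18.6, 11.0.
Cumulative: 5.8, 25.5, 25.5, 41.1, 43.9, 58.4, 75.0, 92.5, 92.5, 108.3, 126.9, 137.9.
The total first reaches 104 DD on day 10.

day 10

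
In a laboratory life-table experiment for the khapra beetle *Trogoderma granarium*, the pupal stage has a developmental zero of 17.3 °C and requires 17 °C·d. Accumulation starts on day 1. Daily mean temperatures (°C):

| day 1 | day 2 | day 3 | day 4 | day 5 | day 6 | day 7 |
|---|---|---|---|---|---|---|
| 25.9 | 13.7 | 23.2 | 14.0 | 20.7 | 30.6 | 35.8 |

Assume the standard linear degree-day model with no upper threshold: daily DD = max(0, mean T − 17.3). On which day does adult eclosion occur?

Daily DD above 17.3 °C: 8.6, 0.0, 5.9, 0.0, 3.4, 13.3, 18.5.
Cumulative: 8.6, 8.6, 14.5, 14.5, 17.9, 31.2, 49.7.
The total first reaches 17 DD on day 5.

day 5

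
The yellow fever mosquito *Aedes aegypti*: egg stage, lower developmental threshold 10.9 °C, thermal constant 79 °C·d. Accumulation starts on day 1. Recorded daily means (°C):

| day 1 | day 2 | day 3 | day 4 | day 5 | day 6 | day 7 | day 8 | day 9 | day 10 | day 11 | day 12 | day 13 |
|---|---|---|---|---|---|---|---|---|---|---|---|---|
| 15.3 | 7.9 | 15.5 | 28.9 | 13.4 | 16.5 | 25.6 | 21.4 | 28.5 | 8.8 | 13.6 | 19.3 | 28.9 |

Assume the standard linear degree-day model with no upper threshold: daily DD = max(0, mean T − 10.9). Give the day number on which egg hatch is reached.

Daily DD above 10.9 °C: 4.4, 0.0, 4.6, 18.0, 2.5, 5.6, 14.7, 10.5, 17.6, 0.0, 2.7, 8.4, 18.0.
Cumulative: 4.4, 4.4, 9.0, 27.0, 29.5, 35.1, 49.8, 60.3, 77.9, 77.9, 80.6, 89.0, 107.0.
The total first reaches 79 DD on day 11.

day 11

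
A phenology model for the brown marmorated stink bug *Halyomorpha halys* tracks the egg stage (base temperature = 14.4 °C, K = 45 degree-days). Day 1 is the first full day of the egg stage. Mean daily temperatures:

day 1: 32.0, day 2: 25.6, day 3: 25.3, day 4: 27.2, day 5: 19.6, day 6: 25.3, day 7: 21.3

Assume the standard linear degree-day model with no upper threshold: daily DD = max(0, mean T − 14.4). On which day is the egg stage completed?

Daily DD above 14.4 °C: 17.6, 11.2, 10.9, 12.8, 5.2, 10.9, 6.9.
Cumulative: 17.6, 28.8, 39.7, 52.5, 57.7, 68.6, 75.5.
The total first reaches 45 DD on day 4.

day 4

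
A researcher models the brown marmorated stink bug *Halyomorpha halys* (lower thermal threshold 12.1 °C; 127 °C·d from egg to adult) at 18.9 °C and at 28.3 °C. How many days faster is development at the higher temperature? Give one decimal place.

At 18.9 °C: 127 / (18.9 − 12.1) = 127 / 6.8 = 18.676 d.
At 28.3 °C: 127 / (28.3 − 12.1) = 127 / 16.2 = 7.840 d.
Difference = |18.676 − 7.840| = 10.837 ≈ 10.8 days.

10.8 days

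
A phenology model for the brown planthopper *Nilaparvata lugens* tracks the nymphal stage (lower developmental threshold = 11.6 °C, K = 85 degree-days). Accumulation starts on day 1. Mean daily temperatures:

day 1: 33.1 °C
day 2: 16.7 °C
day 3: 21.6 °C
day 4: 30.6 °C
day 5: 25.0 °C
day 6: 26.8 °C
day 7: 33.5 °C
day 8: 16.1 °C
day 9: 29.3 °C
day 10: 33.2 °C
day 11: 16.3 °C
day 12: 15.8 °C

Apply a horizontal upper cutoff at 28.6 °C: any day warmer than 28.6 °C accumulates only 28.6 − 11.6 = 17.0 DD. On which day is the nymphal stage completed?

day 7

Daily DD above 11.6 °C (capped at 17.0): 17.0, 5.1, 10.0, 17.0, 13.4, 15.2, 17.0, 4.5, 17.0, 17.0, 4.7, 4.2.
Cumulative: 17.0, 22.1, 32.1, 49.1, 62.5, 77.7, 94.7, 99.2, 116.2, 133.2, 137.9, 142.1.
The total first reaches 85 DD on day 7.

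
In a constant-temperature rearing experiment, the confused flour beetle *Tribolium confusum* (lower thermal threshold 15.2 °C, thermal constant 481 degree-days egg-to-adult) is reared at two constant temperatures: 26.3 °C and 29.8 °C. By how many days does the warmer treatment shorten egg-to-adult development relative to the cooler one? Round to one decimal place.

At 26.3 °C: 481 / (26.3 − 15.2) = 481 / 11.1 = 43.333 d.
At 29.8 °C: 481 / (29.8 − 15.2) = 481 / 14.6 = 32.945 d.
Difference = |43.333 − 32.945| = 10.388 ≈ 10.4 days.

10.4 days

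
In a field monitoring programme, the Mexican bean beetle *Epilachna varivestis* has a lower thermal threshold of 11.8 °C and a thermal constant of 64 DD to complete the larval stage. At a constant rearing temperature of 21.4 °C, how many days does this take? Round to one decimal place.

Daily accumulation = 21.4 − 11.8 = 9.6 DD/day.
Duration = 64 / 9.6 = 6.667 ≈ 6.7 days.

6.7 days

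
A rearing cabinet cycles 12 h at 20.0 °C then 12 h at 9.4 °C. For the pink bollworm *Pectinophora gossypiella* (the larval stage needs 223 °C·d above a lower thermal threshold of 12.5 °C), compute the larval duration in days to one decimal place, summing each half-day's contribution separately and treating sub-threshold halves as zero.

59.5 days

Day half: max(0, 20.0 − 12.5) × 0.5 = 7.5 × 0.5 = 3.75 DD.
Night half: max(0, 9.4 − 12.5) × 0.5 = 0.0 × 0.5 = 0.00 DD.
Per 24 h: 3.75 DD/day.
Duration = 223 / 3.75 = 59.467 ≈ 59.5 days.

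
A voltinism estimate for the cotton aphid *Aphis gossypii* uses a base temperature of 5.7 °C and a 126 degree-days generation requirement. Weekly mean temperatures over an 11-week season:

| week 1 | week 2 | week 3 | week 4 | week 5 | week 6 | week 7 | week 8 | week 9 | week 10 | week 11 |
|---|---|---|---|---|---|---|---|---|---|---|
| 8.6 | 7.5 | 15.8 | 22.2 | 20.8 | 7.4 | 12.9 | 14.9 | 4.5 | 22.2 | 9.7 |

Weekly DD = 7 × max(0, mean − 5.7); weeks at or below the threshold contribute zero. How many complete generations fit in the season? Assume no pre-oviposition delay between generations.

4 generations

Weekly DD (7 × max(0, T̄ − 5.7)): 20.3, 12.6, 70.7, 115.5, 105.7, 11.9, 50.4, 64.4, 0.0, 115.5, 28.0.
Season total = 595.0 DD.
Complete generations = ⌊595.0 / 126⌋ = 4.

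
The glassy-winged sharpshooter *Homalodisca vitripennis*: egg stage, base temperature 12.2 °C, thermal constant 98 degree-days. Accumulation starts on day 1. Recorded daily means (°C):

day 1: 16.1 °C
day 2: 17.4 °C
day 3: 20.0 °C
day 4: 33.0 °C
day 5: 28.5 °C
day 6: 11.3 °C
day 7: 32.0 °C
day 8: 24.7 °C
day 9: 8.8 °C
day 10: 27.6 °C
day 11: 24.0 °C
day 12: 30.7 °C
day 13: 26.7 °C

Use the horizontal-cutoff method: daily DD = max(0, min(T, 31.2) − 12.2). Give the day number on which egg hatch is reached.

Daily DD above 12.2 °C (capped at 19.0): 3.9, 5.2, 7.8, 19.0, 16.3, 0.0, 19.0, 12.5, 0.0, 15.4, 11.8, 18.5, 14.5.
Cumulative: 3.9, 9.1, 16.9, 35.9, 52.2, 52.2, 71.2, 83.7, 83.7, 99.1, 110.9, 129.4, 143.9.
The total first reaches 98 DD on day 10.

day 10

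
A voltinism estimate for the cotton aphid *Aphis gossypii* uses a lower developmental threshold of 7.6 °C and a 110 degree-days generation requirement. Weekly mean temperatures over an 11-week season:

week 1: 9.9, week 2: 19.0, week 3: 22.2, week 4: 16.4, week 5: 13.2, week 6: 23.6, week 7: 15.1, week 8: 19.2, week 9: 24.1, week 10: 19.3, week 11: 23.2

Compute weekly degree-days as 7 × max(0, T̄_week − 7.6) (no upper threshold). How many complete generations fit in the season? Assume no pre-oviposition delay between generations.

7 generations

Weekly DD (7 × max(0, T̄ − 7.6)): 16.1, 79.8, 102.2, 61.6, 39.2, 112.0, 52.5, 81.2, 115.5, 81.9, 109.2.
Season total = 851.2 DD.
Complete generations = ⌊851.2 / 110⌋ = 7.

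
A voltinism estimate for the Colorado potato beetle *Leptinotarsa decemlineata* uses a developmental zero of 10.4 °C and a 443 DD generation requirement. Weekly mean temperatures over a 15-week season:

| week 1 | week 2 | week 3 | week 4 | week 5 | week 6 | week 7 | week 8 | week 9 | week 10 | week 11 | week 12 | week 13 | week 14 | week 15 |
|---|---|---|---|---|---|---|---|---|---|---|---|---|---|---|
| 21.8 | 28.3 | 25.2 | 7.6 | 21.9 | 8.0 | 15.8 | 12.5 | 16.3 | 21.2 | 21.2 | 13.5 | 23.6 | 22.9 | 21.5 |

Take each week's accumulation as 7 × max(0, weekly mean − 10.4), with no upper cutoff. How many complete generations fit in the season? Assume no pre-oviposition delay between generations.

Weekly DD (7 × max(0, T̄ − 10.4)): 79.8, 125.3, 103.6, 0.0, 80.5, 0.0, 37.8, 14.7, 41.3, 75.6, 75.6, 21.7, 92.4, 87.5, 77.7.
Season total = 913.5 DD.
Complete generations = ⌊913.5 / 443⌋ = 2.

2 generations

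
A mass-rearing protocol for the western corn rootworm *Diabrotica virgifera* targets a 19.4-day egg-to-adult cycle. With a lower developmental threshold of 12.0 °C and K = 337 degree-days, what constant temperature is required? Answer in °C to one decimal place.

29.4 °C

Required daily accumulation = 337 / 19.4 = 17.371 DD/day.
T = T_base + 17.371 = 12.0 + 17.371 = 29.371 ≈ 29.4 °C.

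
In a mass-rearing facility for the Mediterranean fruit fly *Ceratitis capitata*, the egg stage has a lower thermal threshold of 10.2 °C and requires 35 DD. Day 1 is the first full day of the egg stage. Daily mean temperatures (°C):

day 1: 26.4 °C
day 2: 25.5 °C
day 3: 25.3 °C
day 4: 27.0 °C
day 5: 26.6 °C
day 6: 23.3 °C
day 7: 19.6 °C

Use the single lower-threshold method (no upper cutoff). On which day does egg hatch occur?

Daily DD above 10.2 °C: 16.2, 15.3, 15.1, 16.8, 16.4, 13.1, 9.4.
Cumulative: 16.2, 31.5, 46.6, 63.4, 79.8, 92.9, 102.3.
The total first reaches 35 DD on day 3.

day 3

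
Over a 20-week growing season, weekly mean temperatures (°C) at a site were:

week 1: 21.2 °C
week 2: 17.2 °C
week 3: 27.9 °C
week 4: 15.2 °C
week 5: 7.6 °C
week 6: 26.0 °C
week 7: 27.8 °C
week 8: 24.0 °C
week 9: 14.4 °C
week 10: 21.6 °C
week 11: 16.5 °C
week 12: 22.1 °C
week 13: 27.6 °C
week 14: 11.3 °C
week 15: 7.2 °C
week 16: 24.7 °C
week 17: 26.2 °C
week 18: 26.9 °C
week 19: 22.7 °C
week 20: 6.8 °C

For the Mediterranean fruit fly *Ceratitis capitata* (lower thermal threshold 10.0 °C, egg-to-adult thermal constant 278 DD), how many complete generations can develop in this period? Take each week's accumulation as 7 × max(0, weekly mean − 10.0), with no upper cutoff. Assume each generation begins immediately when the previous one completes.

Weekly DD (7 × max(0, T̄ − 10.0)): 78.4, 50.4, 125.3, 36.4, 0.0, 112.0, 124.6, 98.0, 30.8, 81.2, 45.5, 84.7, 123.2, 9.1, 0.0, 102.9, 113.4, 118.3, 88.9, 0.0.
Season total = 1423.1 DD.
Complete generations = ⌊1423.1 / 278⌋ = 5.

5 generations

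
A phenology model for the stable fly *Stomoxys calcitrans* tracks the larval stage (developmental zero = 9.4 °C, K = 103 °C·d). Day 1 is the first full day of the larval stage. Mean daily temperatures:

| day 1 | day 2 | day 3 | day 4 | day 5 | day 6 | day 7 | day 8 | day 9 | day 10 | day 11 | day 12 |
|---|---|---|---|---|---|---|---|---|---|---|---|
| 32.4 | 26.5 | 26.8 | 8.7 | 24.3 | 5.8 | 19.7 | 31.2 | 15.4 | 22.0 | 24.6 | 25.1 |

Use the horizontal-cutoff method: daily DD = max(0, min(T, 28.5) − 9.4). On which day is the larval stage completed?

day 9

Daily DD above 9.4 °C (capped at 19.1): 19.1, 17.1, 17.4, 0.0, 14.9, 0.0, 10.3, 19.1, 6.0, 12.6, 15.2, 15.7.
Cumulative: 19.1, 36.2, 53.6, 53.6, 68.5, 68.5, 78.8, 97.9, 103.9, 116.5, 131.7, 147.4.
The total first reaches 103 DD on day 9.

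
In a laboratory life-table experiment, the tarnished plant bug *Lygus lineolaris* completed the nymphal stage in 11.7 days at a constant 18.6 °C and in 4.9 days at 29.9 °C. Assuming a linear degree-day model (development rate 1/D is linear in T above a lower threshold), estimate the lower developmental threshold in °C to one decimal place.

Equal thermal constants: D₁(T₁ − T_b) = D₂(T₂ − T_b).
11.7·(18.6 − T_b) = 4.9·(29.9 − T_b)
T_b = (11.7·18.6 − 4.9·29.9) / (11.7 − 4.9) = 71.11 / 6.8 = 10.457 °C ≈ 10.5 °C.

10.5 °C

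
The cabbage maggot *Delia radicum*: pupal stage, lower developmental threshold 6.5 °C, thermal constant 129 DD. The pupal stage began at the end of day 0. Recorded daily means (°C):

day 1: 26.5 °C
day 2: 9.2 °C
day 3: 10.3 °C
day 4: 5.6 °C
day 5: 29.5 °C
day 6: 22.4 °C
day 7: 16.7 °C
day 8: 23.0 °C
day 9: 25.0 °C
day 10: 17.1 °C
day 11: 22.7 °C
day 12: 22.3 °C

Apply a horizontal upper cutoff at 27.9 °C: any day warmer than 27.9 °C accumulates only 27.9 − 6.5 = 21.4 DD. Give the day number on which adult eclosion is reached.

Daily DD above 6.5 °C (capped at 21.4): 20.0, 2.7, 3.8, 0.0, 21.4, 15.9, 10.2, 16.5, 18.5, 10.6, 16.2, 15.8.
Cumulative: 20.0, 22.7, 26.5, 26.5, 47.9, 63.8, 74.0, 90.5, 109.0, 119.6, 135.8, 151.6.
The total first reaches 129 DD on day 11.

day 11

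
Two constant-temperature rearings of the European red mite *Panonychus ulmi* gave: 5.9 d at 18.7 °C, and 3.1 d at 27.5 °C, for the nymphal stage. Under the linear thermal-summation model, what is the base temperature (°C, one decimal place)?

9.0 °C

Equal thermal constants: D₁(T₁ − T_b) = D₂(T₂ − T_b).
5.9·(18.7 − T_b) = 3.1·(27.5 − T_b)
T_b = (5.9·18.7 − 3.1·27.5) / (5.9 − 3.1) = 25.08 / 2.8 = 8.957 °C ≈ 9.0 °C.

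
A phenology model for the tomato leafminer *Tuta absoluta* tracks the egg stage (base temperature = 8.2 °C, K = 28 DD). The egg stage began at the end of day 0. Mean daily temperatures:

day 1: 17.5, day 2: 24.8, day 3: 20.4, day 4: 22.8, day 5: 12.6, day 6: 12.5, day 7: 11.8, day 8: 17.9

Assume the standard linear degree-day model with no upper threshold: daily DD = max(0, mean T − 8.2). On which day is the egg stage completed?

day 3

Daily DD above 8.2 °C: 9.3, 16.6, 12.2, 14.6, 4.4, 4.3, 3.6, 9.7.
Cumulative: 9.3, 25.9, 38.1, 52.7, 57.1, 61.4, 65.0, 74.7.
The total first reaches 28 DD on day 3.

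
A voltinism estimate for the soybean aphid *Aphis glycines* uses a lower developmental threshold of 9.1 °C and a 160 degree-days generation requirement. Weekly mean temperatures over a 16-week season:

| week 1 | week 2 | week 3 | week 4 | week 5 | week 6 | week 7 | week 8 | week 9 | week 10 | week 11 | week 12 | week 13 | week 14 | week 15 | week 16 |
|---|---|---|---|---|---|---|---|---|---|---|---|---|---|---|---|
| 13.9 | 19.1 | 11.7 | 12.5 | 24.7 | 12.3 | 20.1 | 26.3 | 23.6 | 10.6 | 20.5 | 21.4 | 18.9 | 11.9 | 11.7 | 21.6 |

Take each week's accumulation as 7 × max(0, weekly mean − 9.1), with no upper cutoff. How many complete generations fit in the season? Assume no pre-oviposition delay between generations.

Weekly DD (7 × max(0, T̄ − 9.1)): 33.6, 70.0, 18.2, 23.8, 109.2, 22.4, 77.0, 120.4, 101.5, 10.5, 79.8, 86.1, 68.6, 19.6, 18.2, 87.5.
Season total = 946.4 DD.
Complete generations = ⌊946.4 / 160⌋ = 5.

5 generations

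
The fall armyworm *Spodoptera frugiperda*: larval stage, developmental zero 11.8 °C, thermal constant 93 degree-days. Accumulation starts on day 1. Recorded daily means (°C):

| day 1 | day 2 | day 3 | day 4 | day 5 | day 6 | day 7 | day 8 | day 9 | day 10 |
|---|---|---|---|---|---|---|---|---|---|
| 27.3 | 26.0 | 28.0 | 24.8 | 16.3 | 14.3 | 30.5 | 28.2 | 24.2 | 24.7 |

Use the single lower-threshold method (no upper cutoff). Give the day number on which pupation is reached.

day 8

Daily DD above 11.8 °C: 15.5, 14.2, 16.2, 13.0, 4.5, 2.5, 18.7, 16.4, 12.4, 12.9.
Cumulative: 15.5, 29.7, 45.9, 58.9, 63.4, 65.9, 84.6, 101.0, 113.4, 126.3.
The total first reaches 93 DD on day 8.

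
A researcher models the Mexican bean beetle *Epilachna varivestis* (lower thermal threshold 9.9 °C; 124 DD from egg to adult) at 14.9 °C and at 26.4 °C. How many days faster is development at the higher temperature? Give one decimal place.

At 14.9 °C: 124 / (14.9 − 9.9) = 124 / 5.0 = 24.800 d.
At 26.4 °C: 124 / (26.4 − 9.9) = 124 / 16.5 = 7.515 d.
Difference = |24.800 − 7.515| = 17.285 ≈ 17.3 days.

17.3 days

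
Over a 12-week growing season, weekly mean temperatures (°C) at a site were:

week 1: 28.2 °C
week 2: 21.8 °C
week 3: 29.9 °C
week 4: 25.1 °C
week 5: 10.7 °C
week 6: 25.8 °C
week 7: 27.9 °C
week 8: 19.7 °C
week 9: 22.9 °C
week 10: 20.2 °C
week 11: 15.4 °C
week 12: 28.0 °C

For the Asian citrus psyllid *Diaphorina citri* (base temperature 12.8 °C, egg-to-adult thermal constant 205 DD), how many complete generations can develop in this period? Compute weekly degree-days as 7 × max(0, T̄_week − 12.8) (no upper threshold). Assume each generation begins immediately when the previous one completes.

4 generations

Weekly DD (7 × max(0, T̄ − 12.8)): 107.8, 63.0, 119.7, 86.1, 0.0, 91.0, 105.7, 48.3, 70.7, 51.8, 18.2, 106.4.
Season total = 868.7 DD.
Complete generations = ⌊868.7 / 205⌋ = 4.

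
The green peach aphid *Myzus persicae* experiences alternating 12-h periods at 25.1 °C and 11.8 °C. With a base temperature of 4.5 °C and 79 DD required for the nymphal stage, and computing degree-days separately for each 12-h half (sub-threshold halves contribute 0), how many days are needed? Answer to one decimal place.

5.7 days

Day half: max(0, 25.1 − 4.5) × 0.5 = 20.6 × 0.5 = 10.30 DD.
Night half: max(0, 11.8 − 4.5) × 0.5 = 7.3 × 0.5 = 3.65 DD.
Per 24 h: 13.95 DD/day.
Duration = 79 / 13.95 = 5.663 ≈ 5.7 days.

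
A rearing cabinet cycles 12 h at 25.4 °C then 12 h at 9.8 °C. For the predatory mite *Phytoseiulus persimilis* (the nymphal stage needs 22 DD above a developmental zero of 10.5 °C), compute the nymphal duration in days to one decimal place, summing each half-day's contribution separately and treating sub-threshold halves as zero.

3.0 days

Day half: max(0, 25.4 − 10.5) × 0.5 = 14.9 × 0.5 = 7.45 DD.
Night half: max(0, 9.8 − 10.5) × 0.5 = 0.0 × 0.5 = 0.00 DD.
Per 24 h: 7.45 DD/day.
Duration = 22 / 7.45 = 2.953 ≈ 3.0 days.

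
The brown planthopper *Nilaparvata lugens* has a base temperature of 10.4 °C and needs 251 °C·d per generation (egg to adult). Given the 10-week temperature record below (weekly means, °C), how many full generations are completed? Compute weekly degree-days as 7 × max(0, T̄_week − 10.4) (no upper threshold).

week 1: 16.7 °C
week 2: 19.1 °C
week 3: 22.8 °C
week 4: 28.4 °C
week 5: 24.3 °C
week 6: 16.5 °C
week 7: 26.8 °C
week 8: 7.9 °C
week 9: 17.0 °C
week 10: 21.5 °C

2 generations

Weekly DD (7 × max(0, T̄ − 10.4)): 44.1, 60.9, 86.8, 126.0, 97.3, 42.7, 114.8, 0.0, 46.2, 77.7.
Season total = 696.5 DD.
Complete generations = ⌊696.5 / 251⌋ = 2.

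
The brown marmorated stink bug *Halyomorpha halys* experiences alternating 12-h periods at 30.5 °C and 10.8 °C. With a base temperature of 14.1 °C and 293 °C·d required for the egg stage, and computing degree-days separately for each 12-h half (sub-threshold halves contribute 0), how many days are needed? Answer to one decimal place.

Day half: max(0, 30.5 − 14.1) × 0.5 = 16.4 × 0.5 = 8.20 DD.
Night half: max(0, 10.8 − 14.1) × 0.5 = 0.0 × 0.5 = 0.00 DD.
Per 24 h: 8.20 DD/day.
Duration = 293 / 8.20 = 35.732 ≈ 35.7 days.

35.7 days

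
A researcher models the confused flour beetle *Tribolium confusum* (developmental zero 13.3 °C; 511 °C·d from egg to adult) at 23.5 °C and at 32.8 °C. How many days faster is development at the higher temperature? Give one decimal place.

23.9 days

At 23.5 °C: 511 / (23.5 − 13.3) = 511 / 10.2 = 50.098 d.
At 32.8 °C: 511 / (32.8 − 13.3) = 511 / 19.5 = 26.205 d.
Difference = |50.098 − 26.205| = 23.893 ≈ 23.9 days.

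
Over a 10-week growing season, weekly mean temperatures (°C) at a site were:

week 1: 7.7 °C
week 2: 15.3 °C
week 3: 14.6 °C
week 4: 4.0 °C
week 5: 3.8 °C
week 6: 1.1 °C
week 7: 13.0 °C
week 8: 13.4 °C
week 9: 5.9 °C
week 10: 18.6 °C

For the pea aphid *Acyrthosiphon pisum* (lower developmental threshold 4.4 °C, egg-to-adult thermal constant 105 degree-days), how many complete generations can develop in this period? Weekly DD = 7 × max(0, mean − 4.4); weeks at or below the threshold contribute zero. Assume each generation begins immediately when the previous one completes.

3 generations

Weekly DD (7 × max(0, T̄ − 4.4)): 23.1, 76.3, 71.4, 0.0, 0.0, 0.0, 60.2, 63.0, 10.5, 99.4.
Season total = 403.9 DD.
Complete generations = ⌊403.9 / 105⌋ = 3.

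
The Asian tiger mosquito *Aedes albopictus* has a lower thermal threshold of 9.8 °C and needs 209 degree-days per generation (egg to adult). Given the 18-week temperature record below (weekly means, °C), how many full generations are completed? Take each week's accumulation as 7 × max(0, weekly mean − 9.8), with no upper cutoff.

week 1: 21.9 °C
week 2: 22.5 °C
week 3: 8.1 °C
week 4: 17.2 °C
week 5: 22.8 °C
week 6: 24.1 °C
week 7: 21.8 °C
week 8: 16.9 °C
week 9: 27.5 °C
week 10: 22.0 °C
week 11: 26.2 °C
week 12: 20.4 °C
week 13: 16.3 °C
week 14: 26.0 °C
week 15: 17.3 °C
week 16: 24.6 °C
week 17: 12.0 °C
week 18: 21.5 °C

Weekly DD (7 × max(0, T̄ − 9.8)): 84.7, 88.9, 0.0, 51.8, 91.0, 100.1, 84.0, 49.7, 123.9, 85.4, 114.8, 74.2, 45.5, 113.4, 52.5, 103.6, 15.4, 81.9.
Season total = 1360.8 DD.
Complete generations = ⌊1360.8 / 209⌋ = 6.

6 generations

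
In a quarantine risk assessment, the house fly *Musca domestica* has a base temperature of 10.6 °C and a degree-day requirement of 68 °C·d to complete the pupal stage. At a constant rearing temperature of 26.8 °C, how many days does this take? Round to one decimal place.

Daily accumulation = 26.8 − 10.6 = 16.2 DD/day.
Duration = 68 / 16.2 = 4.198 ≈ 4.2 days.

4.2 days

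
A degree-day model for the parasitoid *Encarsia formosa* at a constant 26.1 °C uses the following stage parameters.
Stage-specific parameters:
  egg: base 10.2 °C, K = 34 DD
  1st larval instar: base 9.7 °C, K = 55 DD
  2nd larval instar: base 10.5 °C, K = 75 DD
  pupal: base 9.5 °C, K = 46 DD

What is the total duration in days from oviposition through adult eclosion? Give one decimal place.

13.1 days

egg: 34 / (26.1 − 10.2) = 34 / 15.9 = 2.138 d.
1st larval instar: 55 / (26.1 − 9.7) = 55 / 16.4 = 3.354 d.
2nd larval instar: 75 / (26.1 − 10.5) = 75 / 15.6 = 4.808 d.
pupal: 46 / (26.1 − 9.5) = 46 / 16.6 = 2.771 d.
Sum = 13.071 ≈ 13.1 days.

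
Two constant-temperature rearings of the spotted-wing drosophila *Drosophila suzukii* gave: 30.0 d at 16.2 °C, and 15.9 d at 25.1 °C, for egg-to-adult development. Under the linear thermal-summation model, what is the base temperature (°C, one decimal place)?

Equal thermal constants: D₁(T₁ − T_b) = D₂(T₂ − T_b).
30.0·(16.2 − T_b) = 15.9·(25.1 − T_b)
T_b = (30.0·16.2 − 15.9·25.1) / (30.0 − 15.9) = 86.91 / 14.1 = 6.164 °C ≈ 6.2 °C.

6.2 °C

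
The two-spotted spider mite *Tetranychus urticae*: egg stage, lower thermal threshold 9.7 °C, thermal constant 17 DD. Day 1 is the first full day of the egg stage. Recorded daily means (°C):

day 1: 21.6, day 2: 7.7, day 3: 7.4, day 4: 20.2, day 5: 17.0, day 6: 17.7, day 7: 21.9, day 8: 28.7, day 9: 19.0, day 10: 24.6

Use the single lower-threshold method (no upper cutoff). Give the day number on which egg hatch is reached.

Daily DD above 9.7 °C: 11.9, 0.0, 0.0, 10.5, 7.3, 8.0, 12.2, 19.0, 9.3, 14.9.
Cumulative: 11.9, 11.9, 11.9, 22.4, 29.7, 37.7, 49.9, 68.9, 78.2, 93.1.
The total first reaches 17 DD on day 4.

day 4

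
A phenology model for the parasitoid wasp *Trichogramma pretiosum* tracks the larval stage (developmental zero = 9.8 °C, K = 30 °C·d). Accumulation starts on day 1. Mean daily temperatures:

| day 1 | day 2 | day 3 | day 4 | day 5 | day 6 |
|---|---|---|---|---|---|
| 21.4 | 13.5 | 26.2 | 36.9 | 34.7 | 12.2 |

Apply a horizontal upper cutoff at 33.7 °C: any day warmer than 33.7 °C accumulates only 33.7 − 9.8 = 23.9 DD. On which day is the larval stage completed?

Daily DD above 9.8 °C (capped at 23.9): 11.6, 3.7, 16.4, 23.9, 23.9, 2.4.
Cumulative: 11.6, 15.3, 31.7, 55.6, 79.5, 81.9.
The total first reaches 30 DD on day 3.

day 3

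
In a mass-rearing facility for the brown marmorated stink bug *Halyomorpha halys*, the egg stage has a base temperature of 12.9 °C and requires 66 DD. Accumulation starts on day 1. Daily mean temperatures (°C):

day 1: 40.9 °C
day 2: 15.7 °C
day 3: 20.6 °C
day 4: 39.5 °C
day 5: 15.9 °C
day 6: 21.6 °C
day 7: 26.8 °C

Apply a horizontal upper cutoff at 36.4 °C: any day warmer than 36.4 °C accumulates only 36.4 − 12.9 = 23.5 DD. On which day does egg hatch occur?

day 6

Daily DD above 12.9 °C (capped at 23.5): 23.5, 2.8, 7.7, 23.5, 3.0, 8.7, 13.9.
Cumulative: 23.5, 26.3, 34.0, 57.5, 60.5, 69.2, 83.1.
The total first reaches 66 DD on day 6.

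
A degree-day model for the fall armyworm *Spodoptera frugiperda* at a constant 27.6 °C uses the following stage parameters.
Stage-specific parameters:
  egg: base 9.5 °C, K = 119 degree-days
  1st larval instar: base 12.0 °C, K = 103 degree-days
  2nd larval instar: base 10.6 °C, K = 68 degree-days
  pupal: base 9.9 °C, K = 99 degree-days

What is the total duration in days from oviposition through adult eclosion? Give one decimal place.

egg: 119 / (27.6 − 9.5) = 119 / 18.1 = 6.575 d.
1st larval instar: 103 / (27.6 − 12.0) = 103 / 15.6 = 6.603 d.
2nd larval instar: 68 / (27.6 − 10.6) = 68 / 17.0 = 4.000 d.
pupal: 99 / (27.6 − 9.9) = 99 / 17.7 = 5.593 d.
Sum = 22.770 ≈ 22.8 days.

22.8 days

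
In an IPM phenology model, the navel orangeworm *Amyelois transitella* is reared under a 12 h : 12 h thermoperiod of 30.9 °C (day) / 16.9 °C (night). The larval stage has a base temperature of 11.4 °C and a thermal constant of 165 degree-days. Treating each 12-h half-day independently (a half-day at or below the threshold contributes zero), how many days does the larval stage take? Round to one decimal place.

Day half: max(0, 30.9 − 11.4) × 0.5 = 19.5 × 0.5 = 9.75 DD.
Night half: max(0, 16.9 − 11.4) × 0.5 = 5.5 × 0.5 = 2.75 DD.
Per 24 h: 12.50 DD/day.
Duration = 165 / 12.50 = 13.200 ≈ 13.2 days.

13.2 days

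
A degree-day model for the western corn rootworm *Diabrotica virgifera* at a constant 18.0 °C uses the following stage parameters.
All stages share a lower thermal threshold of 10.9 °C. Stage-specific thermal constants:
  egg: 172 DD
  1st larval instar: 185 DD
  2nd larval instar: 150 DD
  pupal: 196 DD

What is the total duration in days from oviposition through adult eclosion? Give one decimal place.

99.0 days

Daily accumulation at 18.0 °C = 18.0 − 10.9 = 7.1 DD/day.
Total K = 172 + 185 + 150 + 196 = 703 DD.
Total duration = 703 / 7.1 = 99.014 ≈ 99.0 days.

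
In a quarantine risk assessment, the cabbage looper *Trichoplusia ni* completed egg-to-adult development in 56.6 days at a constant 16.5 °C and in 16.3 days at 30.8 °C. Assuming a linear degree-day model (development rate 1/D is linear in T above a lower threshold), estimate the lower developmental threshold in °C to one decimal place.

Under the model K = D·(T − T_b), so D₁·(T₁ − T_b) = D₂·(T₂ − T_b).
56.6·(16.5 − T_b) = 16.3·(30.8 − T_b)
T_b = (56.6·16.5 − 16.3·30.8) / (56.6 − 16.3) = 431.86 / 40.3 = 10.716 °C ≈ 10.7 °C.

10.7 °C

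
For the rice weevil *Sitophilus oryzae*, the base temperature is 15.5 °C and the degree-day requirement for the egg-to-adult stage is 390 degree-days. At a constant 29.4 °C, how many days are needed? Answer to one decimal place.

Daily accumulation = 29.4 − 15.5 = 13.9 DD/day.
Duration = 390 / 13.9 = 28.058 ≈ 28.1 days.

28.1 days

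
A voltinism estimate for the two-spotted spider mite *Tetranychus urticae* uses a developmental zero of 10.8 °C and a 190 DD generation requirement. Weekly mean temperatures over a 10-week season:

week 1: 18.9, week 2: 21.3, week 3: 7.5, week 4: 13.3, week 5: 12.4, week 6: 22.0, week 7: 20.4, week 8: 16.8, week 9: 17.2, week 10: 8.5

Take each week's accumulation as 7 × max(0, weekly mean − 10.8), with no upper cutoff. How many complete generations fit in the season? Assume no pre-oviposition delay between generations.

2 generations

Weekly DD (7 × max(0, T̄ − 10.8)): 56.7, 73.5, 0.0, 17.5, 11.2, 78.4, 67.2, 42.0, 44.8, 0.0.
Season total = 391.3 DD.
Complete generations = ⌊391.3 / 190⌋ = 2.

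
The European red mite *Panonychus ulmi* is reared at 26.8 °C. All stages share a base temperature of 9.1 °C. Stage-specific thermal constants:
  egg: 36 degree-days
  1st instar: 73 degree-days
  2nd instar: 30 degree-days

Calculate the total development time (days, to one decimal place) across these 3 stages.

7.9 days

Daily accumulation at 26.8 °C = 26.8 − 9.1 = 17.7 DD/day.
Total K = 36 + 73 + 30 = 139 DD.
Total duration = 139 / 17.7 = 7.853 ≈ 7.9 days.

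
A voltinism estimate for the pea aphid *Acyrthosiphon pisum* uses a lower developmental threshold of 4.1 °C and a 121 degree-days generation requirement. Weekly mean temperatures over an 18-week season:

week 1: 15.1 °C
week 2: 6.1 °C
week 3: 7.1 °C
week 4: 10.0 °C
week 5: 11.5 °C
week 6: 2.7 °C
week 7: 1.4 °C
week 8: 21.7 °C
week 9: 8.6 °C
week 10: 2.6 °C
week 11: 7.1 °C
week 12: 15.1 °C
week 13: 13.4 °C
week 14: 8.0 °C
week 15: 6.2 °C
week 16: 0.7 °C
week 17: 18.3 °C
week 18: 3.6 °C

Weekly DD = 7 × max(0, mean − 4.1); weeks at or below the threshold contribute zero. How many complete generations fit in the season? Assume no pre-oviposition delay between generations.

Weekly DD (7 × max(0, T̄ − 4.1)): 77.0, 14.0, 21.0, 41.3, 51.8, 0.0, 0.0, 123.2, 31.5, 0.0, 21.0, 77.0, 65.1, 27.3, 14.7, 0.0, 99.4, 0.0.
Season total = 664.3 DD.
Complete generations = ⌊664.3 / 121⌋ = 5.

5 generations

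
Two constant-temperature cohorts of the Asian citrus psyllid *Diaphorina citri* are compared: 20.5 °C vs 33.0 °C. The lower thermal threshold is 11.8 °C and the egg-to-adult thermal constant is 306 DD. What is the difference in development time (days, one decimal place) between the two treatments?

At 20.5 °C: 306 / (20.5 − 11.8) = 306 / 8.7 = 35.172 d.
At 33.0 °C: 306 / (33.0 − 11.8) = 306 / 21.2 = 14.434 d.
Difference = |35.172 − 14.434| = 20.738 ≈ 20.7 days.

20.7 days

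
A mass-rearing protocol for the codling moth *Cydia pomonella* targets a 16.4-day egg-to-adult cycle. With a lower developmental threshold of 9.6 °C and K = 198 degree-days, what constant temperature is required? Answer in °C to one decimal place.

Required daily accumulation = 198 / 16.4 = 12.073 DD/day.
T = T_base + 12.073 = 9.6 + 12.073 = 21.673 ≈ 21.7 °C.

21.7 °C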